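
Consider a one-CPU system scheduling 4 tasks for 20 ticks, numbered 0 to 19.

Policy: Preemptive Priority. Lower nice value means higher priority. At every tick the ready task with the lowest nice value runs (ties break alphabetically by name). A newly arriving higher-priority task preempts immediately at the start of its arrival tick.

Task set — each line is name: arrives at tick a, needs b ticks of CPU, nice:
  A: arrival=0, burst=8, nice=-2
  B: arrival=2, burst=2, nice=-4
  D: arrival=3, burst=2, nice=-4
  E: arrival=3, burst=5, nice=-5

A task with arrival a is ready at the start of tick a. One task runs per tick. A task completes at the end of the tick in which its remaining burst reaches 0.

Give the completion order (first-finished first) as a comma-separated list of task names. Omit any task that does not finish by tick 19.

completion order = E, B, D, A

t=0: ready={A} → run A
t=1: ready={A} → run A
t=2: ready={A,B} → run B
t=3: ready={A,B,D,E} → run E
t=4: ready={A,B,D,E} → run E
t=5: ready={A,B,D,E} → run E
t=6: ready={A,B,D,E} → run E
t=7: ready={A,B,D,E} → run E
t=8: ready={A,B,D} → run B
t=9: ready={A,D} → run D
t=10: ready={A,D} → run D
t=11: ready={A} → run A
t=12: ready={A} → run A
t=13: ready={A} → run A
t=14: ready={A} → run A
t=15: ready={A} → run A
t=16: ready={A} → run A
t=17: (idle)
t=18: (idle)
t=19: (idle)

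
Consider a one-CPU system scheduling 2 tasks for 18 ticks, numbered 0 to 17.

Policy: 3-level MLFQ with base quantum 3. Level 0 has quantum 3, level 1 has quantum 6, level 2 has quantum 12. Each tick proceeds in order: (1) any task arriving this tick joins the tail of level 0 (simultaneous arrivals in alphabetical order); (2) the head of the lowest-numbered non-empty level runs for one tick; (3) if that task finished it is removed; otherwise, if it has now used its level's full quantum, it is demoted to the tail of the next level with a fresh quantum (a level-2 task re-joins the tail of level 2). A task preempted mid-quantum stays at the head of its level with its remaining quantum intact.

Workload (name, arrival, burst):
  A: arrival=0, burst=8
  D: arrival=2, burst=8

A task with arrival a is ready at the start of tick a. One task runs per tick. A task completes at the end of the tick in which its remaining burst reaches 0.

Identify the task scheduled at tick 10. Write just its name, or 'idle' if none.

running at tick 10 = A

t=0: L0/L1/L2 = A/-/- → run A
t=1: L0/L1/L2 = A/-/- → run A
t=2: L0/L1/L2 = AD/-/- → run A
t=3: L0/L1/L2 = D/A/- → run D
t=4: L0/L1/L2 = D/A/- → run D
t=5: L0/L1/L2 = D/A/- → run D
t=6: L0/L1/L2 = -/AD/- → run A
t=7: L0/L1/L2 = -/AD/- → run A
t=8: L0/L1/L2 = -/AD/- → run A
t=9: L0/L1/L2 = -/AD/- → run A
t=10: L0/L1/L2 = -/AD/- → run A
t=11: L0/L1/L2 = -/D/- → run D
t=12: L0/L1/L2 = -/D/- → run D
t=13: L0/L1/L2 = -/D/- → run D
t=14: L0/L1/L2 = -/D/- → run D
t=15: L0/L1/L2 = -/D/- → run D
t=16: (idle)
t=17: (idle)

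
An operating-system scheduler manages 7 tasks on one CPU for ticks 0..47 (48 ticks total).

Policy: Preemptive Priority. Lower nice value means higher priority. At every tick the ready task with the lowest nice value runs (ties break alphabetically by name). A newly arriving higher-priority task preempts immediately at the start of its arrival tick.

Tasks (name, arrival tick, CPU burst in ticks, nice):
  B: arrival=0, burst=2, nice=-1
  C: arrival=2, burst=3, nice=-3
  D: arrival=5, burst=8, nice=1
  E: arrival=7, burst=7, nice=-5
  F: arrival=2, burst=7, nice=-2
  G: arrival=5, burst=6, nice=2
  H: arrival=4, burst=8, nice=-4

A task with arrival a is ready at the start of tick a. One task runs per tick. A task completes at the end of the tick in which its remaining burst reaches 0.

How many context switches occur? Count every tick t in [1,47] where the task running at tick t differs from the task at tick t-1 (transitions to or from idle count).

t=0: ready={B} → run B
t=1: ready={B} → run B
t=2: ready={C,F} → run C
t=3: ready={C,F} → run C
t=4: ready={C,F,H} → run H
t=5: ready={C,D,F,G,H} → run H
t=6: ready={C,D,F,G,H} → run H
t=7: ready={C,D,E,F,G,H} → run E
t=8: ready={C,D,E,F,G,H} → run E
t=9: ready={C,D,E,F,G,H} → run E
t=10: ready={C,D,E,F,G,H} → run E
t=11: ready={C,D,E,F,G,H} → run E
t=12: ready={C,D,E,F,G,H} → run E
t=13: ready={C,D,E,F,G,H} → run E
t=14: ready={C,D,F,G,H} → run H
t=15: ready={C,D,F,G,H} → run H
t=16: ready={C,D,F,G,H} → run H
t=17: ready={C,D,F,G,H} → run H
t=18: ready={C,D,F,G,H} → run H
t=19: ready={C,D,F,G} → run C
t=20: ready={D,F,G} → run F
t=21: ready={D,F,G} → run F
t=22: ready={D,F,G} → run F
t=23: ready={D,F,G} → run F
t=24: ready={D,F,G} → run F
t=25: ready={D,F,G} → run F
t=26: ready={D,F,G} → run F
t=27: ready={D,G} → run D
t=28: ready={D,G} → run D
t=29: ready={D,G} → run D
t=30: ready={D,G} → run D
t=31: ready={D,G} → run D
t=32: ready={D,G} → run D
t=33: ready={D,G} → run D
t=34: ready={D,G} → run D
t=35: ready={G} → run G
t=36: ready={G} → run G
t=37: ready={G} → run G
t=38: ready={G} → run G
t=39: ready={G} → run G
t=40: ready={G} → run G
t=41: (idle)
t=42: (idle)
t=43: (idle)
t=44: (idle)
t=45: (idle)
t=46: (idle)
t=47: (idle)

context switches = 9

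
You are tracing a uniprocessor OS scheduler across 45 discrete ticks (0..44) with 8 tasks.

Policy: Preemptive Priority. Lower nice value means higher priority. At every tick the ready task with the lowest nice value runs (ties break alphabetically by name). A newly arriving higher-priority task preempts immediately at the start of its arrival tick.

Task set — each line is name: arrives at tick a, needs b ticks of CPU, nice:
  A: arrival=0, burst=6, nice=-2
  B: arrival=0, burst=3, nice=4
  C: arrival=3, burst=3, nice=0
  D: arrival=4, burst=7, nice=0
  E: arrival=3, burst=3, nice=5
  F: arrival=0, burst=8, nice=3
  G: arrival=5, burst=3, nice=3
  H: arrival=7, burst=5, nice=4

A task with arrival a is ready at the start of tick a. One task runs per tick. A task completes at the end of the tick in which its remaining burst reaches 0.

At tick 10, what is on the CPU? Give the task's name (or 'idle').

running at tick 10 = D

t=0: ready={A,B,F} → run A
t=1: ready={A,B,F} → run A
t=2: ready={A,B,F} → run A
t=3: ready={A,B,C,E,F} → run A
t=4: ready={A,B,C,D,E,F} → run A
t=5: ready={A,B,C,D,E,F,G} → run A
t=6: ready={B,C,D,E,F,G} → run C
t=7: ready={B,C,D,E,F,G,H} → run C
t=8: ready={B,C,D,E,F,G,H} → run C
t=9: ready={B,D,E,F,G,H} → run D
t=10: ready={B,D,E,F,G,H} → run D
t=11: ready={B,D,E,F,G,H} → run D
t=12: ready={B,D,E,F,G,H} → run D
t=13: ready={B,D,E,F,G,H} → run D
t=14: ready={B,D,E,F,G,H} → run D
t=15: ready={B,D,E,F,G,H} → run D
t=16: ready={B,E,F,G,H} → run F
t=17: ready={B,E,F,G,H} → run F
t=18: ready={B,E,F,G,H} → run F
t=19: ready={B,E,F,G,H} → run F
t=20: ready={B,E,F,G,H} → run F
t=21: ready={B,E,F,G,H} → run F
t=22: ready={B,E,F,G,H} → run F
t=23: ready={B,E,F,G,H} → run F
t=24: ready={B,E,G,H} → run G
t=25: ready={B,E,G,H} → run G
t=26: ready={B,E,G,H} → run G
t=27: ready={B,E,H} → run B
t=28: ready={B,E,H} → run B
t=29: ready={B,E,H} → run B
t=30: ready={E,H} → run H
t=31: ready={E,H} → run H
t=32: ready={E,H} → run H
t=33: ready={E,H} → run H
t=34: ready={E,H} → run H
t=35: ready={E} → run E
t=36: ready={E} → run E
t=37: ready={E} → run E
t=38: (idle)
t=39: (idle)
t=40: (idle)
t=41: (idle)
t=42: (idle)
t=43: (idle)
t=44: (idle)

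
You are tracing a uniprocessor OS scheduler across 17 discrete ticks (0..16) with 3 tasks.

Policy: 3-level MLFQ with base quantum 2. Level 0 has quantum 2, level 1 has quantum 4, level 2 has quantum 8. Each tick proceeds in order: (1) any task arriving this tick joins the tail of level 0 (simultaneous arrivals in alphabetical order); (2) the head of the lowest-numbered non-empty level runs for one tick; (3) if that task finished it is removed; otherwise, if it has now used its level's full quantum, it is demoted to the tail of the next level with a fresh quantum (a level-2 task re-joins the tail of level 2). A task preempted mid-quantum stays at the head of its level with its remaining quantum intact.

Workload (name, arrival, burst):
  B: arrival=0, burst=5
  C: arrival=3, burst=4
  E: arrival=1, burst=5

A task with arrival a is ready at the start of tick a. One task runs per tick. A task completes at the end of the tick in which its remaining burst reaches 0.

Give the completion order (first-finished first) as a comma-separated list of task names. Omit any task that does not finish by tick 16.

t=0: L0/L1/L2 = B/-/- → run B
t=1: L0/L1/L2 = BE/-/- → run B
t=2: L0/L1/L2 = E/B/- → run E
t=3: L0/L1/L2 = EC/B/- → run E
t=4: L0/L1/L2 = C/BE/- → run C
t=5: L0/L1/L2 = C/BE/- → run C
t=6: L0/L1/L2 = -/BEC/- → run B
t=7: L0/L1/L2 = -/BEC/- → run B
t=8: L0/L1/L2 = -/BEC/- → run B
t=9: L0/L1/L2 = -/EC/- → run E
t=10: L0/L1/L2 = -/EC/- → run E
t=11: L0/L1/L2 = -/EC/- → run E
t=12: L0/L1/L2 = -/C/- → run C
t=13: L0/L1/L2 = -/C/- → run C
t=14: (idle)
t=15: (idle)
t=16: (idle)

completion order = B, E, C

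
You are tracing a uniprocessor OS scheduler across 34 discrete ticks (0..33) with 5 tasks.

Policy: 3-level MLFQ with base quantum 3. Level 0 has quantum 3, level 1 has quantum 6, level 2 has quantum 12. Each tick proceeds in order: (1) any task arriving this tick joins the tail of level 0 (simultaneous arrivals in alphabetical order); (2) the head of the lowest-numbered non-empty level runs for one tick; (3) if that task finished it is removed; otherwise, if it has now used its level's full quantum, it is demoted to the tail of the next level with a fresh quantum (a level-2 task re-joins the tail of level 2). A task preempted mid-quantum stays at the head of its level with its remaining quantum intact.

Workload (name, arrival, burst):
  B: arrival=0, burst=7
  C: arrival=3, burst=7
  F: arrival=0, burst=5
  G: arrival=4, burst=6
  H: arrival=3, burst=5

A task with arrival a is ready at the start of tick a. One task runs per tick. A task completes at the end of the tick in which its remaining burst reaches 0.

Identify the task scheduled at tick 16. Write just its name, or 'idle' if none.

t=0: L0/L1/L2 = BF/-/- → run B
t=1: L0/L1/L2 = BF/-/- → run B
t=2: L0/L1/L2 = BF/-/- → run B
t=3: L0/L1/L2 = FCH/B/- → run F
t=4: L0/L1/L2 = FCHG/B/- → run F
t=5: L0/L1/L2 = FCHG/B/- → run F
t=6: L0/L1/L2 = CHG/BF/- → run C
t=7: L0/L1/L2 = CHG/BF/- → run C
t=8: L0/L1/L2 = CHG/BF/- → run C
t=9: L0/L1/L2 = HG/BFC/- → run H
t=10: L0/L1/L2 = HG/BFC/- → run H
t=11: L0/L1/L2 = HG/BFC/- → run H
t=12: L0/L1/L2 = G/BFCH/- → run G
t=13: L0/L1/L2 = G/BFCH/- → run G
t=14: L0/L1/L2 = G/BFCH/- → run G
t=15: L0/L1/L2 = -/BFCHG/- → run B
t=16: L0/L1/L2 = -/BFCHG/- → run B
t=17: L0/L1/L2 = -/BFCHG/- → run B
t=18: L0/L1/L2 = -/BFCHG/- → run B
t=19: L0/L1/L2 = -/FCHG/- → run F
t=20: L0/L1/L2 = -/FCHG/- → run F
t=21: L0/L1/L2 = -/CHG/- → run C
t=22: L0/L1/L2 = -/CHG/- → run C
t=23: L0/L1/L2 = -/CHG/- → run C
t=24: L0/L1/L2 = -/CHG/- → run C
t=25: L0/L1/L2 = -/HG/- → run H
t=26: L0/L1/L2 = -/HG/- → run H
t=27: L0/L1/L2 = -/G/- → run G
t=28: L0/L1/L2 = -/G/- → run G
t=29: L0/L1/L2 = -/G/- → run G
t=30: (idle)
t=31: (idle)
t=32: (idle)
t=33: (idle)

running at tick 16 = B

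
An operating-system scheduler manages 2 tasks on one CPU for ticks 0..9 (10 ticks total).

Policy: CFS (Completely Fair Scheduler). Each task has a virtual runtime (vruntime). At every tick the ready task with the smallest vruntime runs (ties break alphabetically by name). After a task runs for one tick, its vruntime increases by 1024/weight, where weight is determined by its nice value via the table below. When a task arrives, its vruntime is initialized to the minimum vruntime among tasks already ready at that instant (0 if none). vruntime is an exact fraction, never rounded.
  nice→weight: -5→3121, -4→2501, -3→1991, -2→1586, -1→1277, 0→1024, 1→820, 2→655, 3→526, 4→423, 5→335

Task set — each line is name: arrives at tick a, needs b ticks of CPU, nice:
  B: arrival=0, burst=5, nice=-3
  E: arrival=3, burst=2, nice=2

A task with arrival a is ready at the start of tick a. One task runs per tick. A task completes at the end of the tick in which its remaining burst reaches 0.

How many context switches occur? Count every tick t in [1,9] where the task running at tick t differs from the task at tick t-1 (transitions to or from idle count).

context switches = 4

t=0: vr[B=0] → run B
t=1: vr[B=1024/1991] → run B
t=2: vr[B=2048/1991] → run B
t=3: vr[B=3072/1991 E=3072/1991] → run B
t=4: vr[B=4096/1991 E=3072/1991] → run E
t=5: vr[B=4096/1991 E=4050944/1304105] → run B
t=6: vr[E=4050944/1304105] → run E
t=7: (idle)
t=8: (idle)
t=9: (idle)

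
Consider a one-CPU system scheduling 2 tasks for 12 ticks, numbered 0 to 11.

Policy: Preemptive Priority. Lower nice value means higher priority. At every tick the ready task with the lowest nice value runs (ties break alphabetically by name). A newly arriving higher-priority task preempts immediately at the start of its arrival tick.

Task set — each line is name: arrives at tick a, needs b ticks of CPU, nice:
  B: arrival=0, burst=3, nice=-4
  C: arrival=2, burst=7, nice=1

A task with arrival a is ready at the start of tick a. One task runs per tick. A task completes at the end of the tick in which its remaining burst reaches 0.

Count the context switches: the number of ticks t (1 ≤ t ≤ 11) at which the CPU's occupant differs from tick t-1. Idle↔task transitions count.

t=0: ready={B} → run B
t=1: ready={B} → run B
t=2: ready={B,C} → run B
t=3: ready={C} → run C
t=4: ready={C} → run C
t=5: ready={C} → run C
t=6: ready={C} → run C
t=7: ready={C} → run C
t=8: ready={C} → run C
t=9: ready={C} → run C
t=10: (idle)
t=11: (idle)

context switches = 2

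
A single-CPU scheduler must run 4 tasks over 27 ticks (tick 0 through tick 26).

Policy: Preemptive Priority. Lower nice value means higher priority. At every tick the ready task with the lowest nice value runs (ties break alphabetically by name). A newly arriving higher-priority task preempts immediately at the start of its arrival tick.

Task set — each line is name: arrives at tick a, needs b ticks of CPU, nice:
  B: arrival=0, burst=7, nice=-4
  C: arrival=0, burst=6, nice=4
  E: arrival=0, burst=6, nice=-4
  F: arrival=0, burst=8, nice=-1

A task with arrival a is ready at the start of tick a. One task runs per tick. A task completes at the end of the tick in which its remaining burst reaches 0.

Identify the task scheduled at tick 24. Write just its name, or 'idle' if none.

t=0: ready={B,C,E,F} → run B
t=1: ready={B,C,E,F} → run B
t=2: ready={B,C,E,F} → run B
t=3: ready={B,C,E,F} → run B
t=4: ready={B,C,E,F} → run B
t=5: ready={B,C,E,F} → run B
t=6: ready={B,C,E,F} → run B
t=7: ready={C,E,F} → run E
t=8: ready={C,E,F} → run E
t=9: ready={C,E,F} → run E
t=10: ready={C,E,F} → run E
t=11: ready={C,E,F} → run E
t=12: ready={C,E,F} → run E
t=13: ready={C,F} → run F
t=14: ready={C,F} → run F
t=15: ready={C,F} → run F
t=16: ready={C,F} → run F
t=17: ready={C,F} → run F
t=18: ready={C,F} → run F
t=19: ready={C,F} → run F
t=20: ready={C,F} → run F
t=21: ready={C} → run C
t=22: ready={C} → run C
t=23: ready={C} → run C
t=24: ready={C} → run C
t=25: ready={C} → run C
t=26: ready={C} → run C

running at tick 24 = C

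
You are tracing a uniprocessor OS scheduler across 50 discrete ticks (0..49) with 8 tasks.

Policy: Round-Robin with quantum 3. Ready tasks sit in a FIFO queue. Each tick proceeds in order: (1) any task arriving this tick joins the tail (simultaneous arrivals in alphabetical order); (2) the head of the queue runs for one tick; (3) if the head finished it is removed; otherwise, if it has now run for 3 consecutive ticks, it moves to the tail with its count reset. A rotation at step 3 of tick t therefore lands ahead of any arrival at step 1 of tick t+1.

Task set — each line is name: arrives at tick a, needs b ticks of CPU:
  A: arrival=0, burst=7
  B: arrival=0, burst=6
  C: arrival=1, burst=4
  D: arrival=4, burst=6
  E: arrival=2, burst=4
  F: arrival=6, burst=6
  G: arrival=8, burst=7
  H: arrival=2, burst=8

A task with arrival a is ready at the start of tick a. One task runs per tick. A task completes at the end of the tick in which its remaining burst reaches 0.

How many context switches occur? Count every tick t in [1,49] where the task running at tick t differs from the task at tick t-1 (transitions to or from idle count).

t=0: queue=[A,B] q_used=0 → run A
t=1: queue=[A,B,C] q_used=1 → run A
t=2: queue=[A,B,C,E,H] q_used=2 → run A
t=3: queue=[B,C,E,H,A] q_used=0 → run B
t=4: queue=[B,C,E,H,A,D] q_used=1 → run B
t=5: queue=[B,C,E,H,A,D] q_used=2 → run B
t=6: queue=[C,E,H,A,D,B,F] q_used=0 → run C
t=7: queue=[C,E,H,A,D,B,F] q_used=1 → run C
t=8: queue=[C,E,H,A,D,B,F,G] q_used=2 → run C
t=9: queue=[E,H,A,D,B,F,G,C] q_used=0 → run E
t=10: queue=[E,H,A,D,B,F,G,C] q_used=1 → run E
t=11: queue=[E,H,A,D,B,F,G,C] q_used=2 → run E
t=12: queue=[H,A,D,B,F,G,C,E] q_used=0 → run H
t=13: queue=[H,A,D,B,F,G,C,E] q_used=1 → run H
t=14: queue=[H,A,D,B,F,G,C,E] q_used=2 → run H
t=15: queue=[A,D,B,F,G,C,E,H] q_used=0 → run A
t=16: queue=[A,D,B,F,G,C,E,H] q_used=1 → run A
t=17: queue=[A,D,B,F,G,C,E,H] q_used=2 → run A
t=18: queue=[D,B,F,G,C,E,H,A] q_used=0 → run D
t=19: queue=[D,B,F,G,C,E,H,A] q_used=1 → run D
t=20: queue=[D,B,F,G,C,E,H,A] q_used=2 → run D
t=21: queue=[B,F,G,C,E,H,A,D] q_used=0 → run B
t=22: queue=[B,F,G,C,E,H,A,D] q_used=1 → run B
t=23: queue=[B,F,G,C,E,H,A,D] q_used=2 → run B
t=24: queue=[F,G,C,E,H,A,D] q_used=0 → run F
t=25: queue=[F,G,C,E,H,A,D] q_used=1 → run F
t=26: queue=[F,G,C,E,H,A,D] q_used=2 → run F
t=27: queue=[G,C,E,H,A,D,F] q_used=0 → run G
t=28: queue=[G,C,E,H,A,D,F] q_used=1 → run G
t=29: queue=[G,C,E,H,A,D,F] q_used=2 → run G
t=30: queue=[C,E,H,A,D,F,G] q_used=0 → run C
t=31: queue=[E,H,A,D,F,G] q_used=0 → run E
t=32: queue=[H,A,D,F,G] q_used=0 → run H
t=33: queue=[H,A,D,F,G] q_used=1 → run H
t=34: queue=[H,A,D,F,G] q_used=2 → run H
t=35: queue=[A,D,F,G,H] q_used=0 → run A
t=36: queue=[D,F,G,H] q_used=0 → run D
t=37: queue=[D,F,G,H] q_used=1 → run D
t=38: queue=[D,F,G,H] q_used=2 → run D
t=39: queue=[F,G,H] q_used=0 → run F
t=40: queue=[F,G,H] q_used=1 → run F
t=41: queue=[F,G,H] q_used=2 → run F
t=42: queue=[G,H] q_used=0 → run G
t=43: queue=[G,H] q_used=1 → run G
t=44: queue=[G,H] q_used=2 → run G
t=45: queue=[H,G] q_used=0 → run H
t=46: queue=[H,G] q_used=1 → run H
t=47: queue=[G] q_used=0 → run G
t=48: (idle)
t=49: (idle)

context switches = 19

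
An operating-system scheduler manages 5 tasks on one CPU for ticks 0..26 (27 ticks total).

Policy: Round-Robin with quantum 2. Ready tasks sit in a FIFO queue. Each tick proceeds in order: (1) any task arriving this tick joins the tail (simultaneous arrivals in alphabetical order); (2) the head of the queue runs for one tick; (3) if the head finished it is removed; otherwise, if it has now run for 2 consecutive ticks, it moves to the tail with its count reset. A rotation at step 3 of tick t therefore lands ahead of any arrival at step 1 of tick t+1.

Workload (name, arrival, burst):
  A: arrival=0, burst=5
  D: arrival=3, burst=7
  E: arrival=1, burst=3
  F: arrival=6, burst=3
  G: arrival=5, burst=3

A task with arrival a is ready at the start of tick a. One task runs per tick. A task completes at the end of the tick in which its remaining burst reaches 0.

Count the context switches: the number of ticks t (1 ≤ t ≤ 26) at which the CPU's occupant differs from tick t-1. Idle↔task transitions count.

t=0: queue=[A] q_used=0 → run A
t=1: queue=[A,E] q_used=1 → run A
t=2: queue=[E,A] q_used=0 → run E
t=3: queue=[E,A,D] q_used=1 → run E
t=4: queue=[A,D,E] q_used=0 → run A
t=5: queue=[A,D,E,G] q_used=1 → run A
t=6: queue=[D,E,G,A,F] q_used=0 → run D
t=7: queue=[D,E,G,A,F] q_used=1 → run D
t=8: queue=[E,G,A,F,D] q_used=0 → run E
t=9: queue=[G,A,F,D] q_used=0 → run G
t=10: queue=[G,A,F,D] q_used=1 → run G
t=11: queue=[A,F,D,G] q_used=0 → run A
t=12: queue=[F,D,G] q_used=0 → run F
t=13: queue=[F,D,G] q_used=1 → run F
t=14: queue=[D,G,F] q_used=0 → run D
t=15: queue=[D,G,F] q_used=1 → run D
t=16: queue=[G,F,D] q_used=0 → run G
t=17: queue=[F,D] q_used=0 → run F
t=18: queue=[D] q_used=0 → run D
t=19: queue=[D] q_used=1 → run D
t=20: queue=[D] q_used=0 → run D
t=21: (idle)
t=22: (idle)
t=23: (idle)
t=24: (idle)
t=25: (idle)
t=26: (idle)

context switches = 12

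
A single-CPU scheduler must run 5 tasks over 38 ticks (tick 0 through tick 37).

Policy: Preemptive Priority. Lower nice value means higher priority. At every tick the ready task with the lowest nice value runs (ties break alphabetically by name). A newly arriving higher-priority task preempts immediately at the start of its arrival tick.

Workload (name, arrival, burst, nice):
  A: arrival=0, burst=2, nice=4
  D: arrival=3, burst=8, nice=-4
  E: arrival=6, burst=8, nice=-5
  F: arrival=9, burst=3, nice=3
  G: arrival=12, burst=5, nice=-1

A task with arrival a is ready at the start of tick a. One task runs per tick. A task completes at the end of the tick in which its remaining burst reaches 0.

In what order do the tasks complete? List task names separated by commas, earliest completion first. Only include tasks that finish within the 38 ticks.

completion order = A, E, D, G, F

t=0: ready={A} → run A
t=1: ready={A} → run A
t=2: (idle)
t=3: ready={D} → run D
t=4: ready={D} → run D
t=5: ready={D} → run D
t=6: ready={D,E} → run E
t=7: ready={D,E} → run E
t=8: ready={D,E} → run E
t=9: ready={D,E,F} → run E
t=10: ready={D,E,F} → run E
t=11: ready={D,E,F} → run E
t=12: ready={D,E,F,G} → run E
t=13: ready={D,E,F,G} → run E
t=14: ready={D,F,G} → run D
t=15: ready={D,F,G} → run D
t=16: ready={D,F,G} → run D
t=17: ready={D,F,G} → run D
t=18: ready={D,F,G} → run D
t=19: ready={F,G} → run G
t=20: ready={F,G} → run G
t=21: ready={F,G} → run G
t=22: ready={F,G} → run G
t=23: ready={F,G} → run G
t=24: ready={F} → run F
t=25: ready={F} → run F
t=26: ready={F} → run F
t=27: (idle)
t=28: (idle)
t=29: (idle)
t=30: (idle)
t=31: (idle)
t=32: (idle)
t=33: (idle)
t=34: (idle)
t=35: (idle)
t=36: (idle)
t=37: (idle)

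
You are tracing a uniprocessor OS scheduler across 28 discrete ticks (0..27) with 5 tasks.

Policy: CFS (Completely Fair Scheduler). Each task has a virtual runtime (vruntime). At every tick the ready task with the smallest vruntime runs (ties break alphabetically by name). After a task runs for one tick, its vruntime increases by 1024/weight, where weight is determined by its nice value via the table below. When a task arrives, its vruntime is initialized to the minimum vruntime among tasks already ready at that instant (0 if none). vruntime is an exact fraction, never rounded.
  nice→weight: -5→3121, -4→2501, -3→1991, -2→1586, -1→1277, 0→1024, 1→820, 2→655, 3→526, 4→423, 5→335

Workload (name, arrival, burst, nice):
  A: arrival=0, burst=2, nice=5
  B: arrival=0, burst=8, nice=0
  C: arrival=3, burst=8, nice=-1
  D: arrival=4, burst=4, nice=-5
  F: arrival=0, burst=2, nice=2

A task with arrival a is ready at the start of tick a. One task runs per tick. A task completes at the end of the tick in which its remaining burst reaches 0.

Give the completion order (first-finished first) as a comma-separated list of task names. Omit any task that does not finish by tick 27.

completion order = F, D, A, C, B

t=0: vr[A=0 B=0 F=0] → run A
t=1: vr[A=1024/335 B=0 F=0] → run B
t=2: vr[A=1024/335 B=1 F=0] → run F
t=3: vr[A=1024/335 B=1 C=1 F=1024/655] → run B
t=4: vr[A=1024/335 B=2 C=1 D=1 F=1024/655] → run C
t=5: vr[A=1024/335 B=2 C=2301/1277 D=1 F=1024/655] → run D
t=6: vr[A=1024/335 B=2 C=2301/1277 D=4145/3121 F=1024/655] → run D
t=7: vr[A=1024/335 B=2 C=2301/1277 D=5169/3121 F=1024/655] → run F
t=8: vr[A=1024/335 B=2 C=2301/1277 D=5169/3121] → run D
t=9: vr[A=1024/335 B=2 C=2301/1277 D=6193/3121] → run C
t=10: vr[A=1024/335 B=2 C=3325/1277 D=6193/3121] → run D
t=11: vr[A=1024/335 B=2 C=3325/1277] → run B
t=12: vr[A=1024/335 B=3 C=3325/1277] → run C
t=13: vr[A=1024/335 B=3 C=4349/1277] → run B
t=14: vr[A=1024/335 B=4 C=4349/1277] → run A
t=15: vr[B=4 C=4349/1277] → run C
t=16: vr[B=4 C=5373/1277] → run B
t=17: vr[B=5 C=5373/1277] → run C
t=18: vr[B=5 C=6397/1277] → run B
t=19: vr[B=6 C=6397/1277] → run C
t=20: vr[B=6 C=7421/1277] → run C
t=21: vr[B=6 C=8445/1277] → run B
t=22: vr[B=7 C=8445/1277] → run C
t=23: vr[B=7] → run B
t=24: (idle)
t=25: (idle)
t=26: (idle)
t=27: (idle)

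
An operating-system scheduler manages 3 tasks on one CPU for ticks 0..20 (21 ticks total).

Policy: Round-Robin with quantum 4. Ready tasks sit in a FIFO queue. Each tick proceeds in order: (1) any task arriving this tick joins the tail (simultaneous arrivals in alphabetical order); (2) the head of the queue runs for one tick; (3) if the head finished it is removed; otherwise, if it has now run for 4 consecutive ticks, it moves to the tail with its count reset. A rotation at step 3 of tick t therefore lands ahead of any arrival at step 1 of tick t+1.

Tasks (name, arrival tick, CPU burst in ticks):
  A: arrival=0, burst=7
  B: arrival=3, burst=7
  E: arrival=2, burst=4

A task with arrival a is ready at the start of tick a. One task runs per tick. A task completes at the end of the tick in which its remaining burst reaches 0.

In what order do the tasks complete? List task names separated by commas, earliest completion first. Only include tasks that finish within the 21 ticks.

t=0: queue=[A] q_used=0 → run A
t=1: queue=[A] q_used=1 → run A
t=2: queue=[A,E] q_used=2 → run A
t=3: queue=[A,E,B] q_used=3 → run A
t=4: queue=[E,B,A] q_used=0 → run E
t=5: queue=[E,B,A] q_used=1 → run E
t=6: queue=[E,B,A] q_used=2 → run E
t=7: queue=[E,B,A] q_used=3 → run E
t=8: queue=[B,A] q_used=0 → run B
t=9: queue=[B,A] q_used=1 → run B
t=10: queue=[B,A] q_used=2 → run B
t=11: queue=[B,A] q_used=3 → run B
t=12: queue=[A,B] q_used=0 → run A
t=13: queue=[A,B] q_used=1 → run A
t=14: queue=[A,B] q_used=2 → run A
t=15: queue=[B] q_used=0 → run B
t=16: queue=[B] q_used=1 → run B
t=17: queue=[B] q_used=2 → run B
t=18: (idle)
t=19: (idle)
t=20: (idle)

completion order = E, A, B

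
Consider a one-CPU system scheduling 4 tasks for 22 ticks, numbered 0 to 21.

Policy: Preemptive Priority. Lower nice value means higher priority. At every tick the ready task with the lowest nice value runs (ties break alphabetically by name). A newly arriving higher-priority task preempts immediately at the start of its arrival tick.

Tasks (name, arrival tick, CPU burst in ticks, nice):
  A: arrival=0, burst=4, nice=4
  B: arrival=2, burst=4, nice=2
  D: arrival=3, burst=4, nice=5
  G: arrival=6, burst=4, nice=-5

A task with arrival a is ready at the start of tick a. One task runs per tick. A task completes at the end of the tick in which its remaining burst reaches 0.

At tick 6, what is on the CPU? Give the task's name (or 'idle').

t=0: ready={A} → run A
t=1: ready={A} → run A
t=2: ready={A,B} → run B
t=3: ready={A,B,D} → run B
t=4: ready={A,B,D} → run B
t=5: ready={A,B,D} → run B
t=6: ready={A,D,G} → run G
t=7: ready={A,D,G} → run G
t=8: ready={A,D,G} → run G
t=9: ready={A,D,G} → run G
t=10: ready={A,D} → run A
t=11: ready={A,D} → run A
t=12: ready={D} → run D
t=13: ready={D} → run D
t=14: ready={D} → run D
t=15: ready={D} → run D
t=16: (idle)
t=17: (idle)
t=18: (idle)
t=19: (idle)
t=20: (idle)
t=21: (idle)

running at tick 6 = G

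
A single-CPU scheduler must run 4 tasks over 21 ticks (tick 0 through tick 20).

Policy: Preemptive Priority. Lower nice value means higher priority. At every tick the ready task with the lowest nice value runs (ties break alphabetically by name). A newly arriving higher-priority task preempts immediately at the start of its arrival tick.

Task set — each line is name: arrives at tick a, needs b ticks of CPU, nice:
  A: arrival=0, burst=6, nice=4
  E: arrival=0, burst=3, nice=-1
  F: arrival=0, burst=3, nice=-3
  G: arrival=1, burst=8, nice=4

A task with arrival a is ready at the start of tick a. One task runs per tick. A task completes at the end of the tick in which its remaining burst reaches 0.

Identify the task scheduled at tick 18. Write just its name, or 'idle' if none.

running at tick 18 = G

t=0: ready={A,E,F} → run F
t=1: ready={A,E,F,G} → run F
t=2: ready={A,E,F,G} → run F
t=3: ready={A,E,G} → run E
t=4: ready={A,E,G} → run E
t=5: ready={A,E,G} → run E
t=6: ready={A,G} → run A
t=7: ready={A,G} → run A
t=8: ready={A,G} → run A
t=9: ready={A,G} → run A
t=10: ready={A,G} → run A
t=11: ready={A,G} → run A
t=12: ready={G} → run G
t=13: ready={G} → run G
t=14: ready={G} → run G
t=15: ready={G} → run G
t=16: ready={G} → run G
t=17: ready={G} → run G
t=18: ready={G} → run G
t=19: ready={G} → run G
t=20: (idle)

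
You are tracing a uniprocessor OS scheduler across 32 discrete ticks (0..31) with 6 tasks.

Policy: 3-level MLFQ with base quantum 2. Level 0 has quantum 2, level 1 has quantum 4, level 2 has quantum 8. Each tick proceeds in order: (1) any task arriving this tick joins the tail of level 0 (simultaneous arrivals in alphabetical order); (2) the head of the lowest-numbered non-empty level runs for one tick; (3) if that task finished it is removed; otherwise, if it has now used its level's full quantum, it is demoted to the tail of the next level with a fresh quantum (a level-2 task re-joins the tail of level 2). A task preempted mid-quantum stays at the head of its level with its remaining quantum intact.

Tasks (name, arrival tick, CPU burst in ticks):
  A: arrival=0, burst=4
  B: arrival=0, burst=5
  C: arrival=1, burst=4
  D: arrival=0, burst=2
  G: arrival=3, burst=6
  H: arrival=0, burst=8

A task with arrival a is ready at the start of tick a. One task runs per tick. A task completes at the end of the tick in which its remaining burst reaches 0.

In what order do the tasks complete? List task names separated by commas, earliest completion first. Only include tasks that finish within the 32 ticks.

completion order = D, A, B, C, G, H

t=0: L0/L1/L2 = ABDH/-/- → run A
t=1: L0/L1/L2 = ABDHC/-/- → run A
t=2: L0/L1/L2 = BDHC/A/- → run B
t=3: L0/L1/L2 = BDHCG/A/- → run B
t=4: L0/L1/L2 = DHCG/AB/- → run D
t=5: L0/L1/L2 = DHCG/AB/- → run D
t=6: L0/L1/L2 = HCG/AB/- → run H
t=7: L0/L1/L2 = HCG/AB/- → run H
t=8: L0/L1/L2 = CG/ABH/- → run C
t=9: L0/L1/L2 = CG/ABH/- → run C
t=10: L0/L1/L2 = G/ABHC/- → run G
t=11: L0/L1/L2 = G/ABHC/- → run G
t=12: L0/L1/L2 = -/ABHCG/- → run A
t=13: L0/L1/L2 = -/ABHCG/- → run A
t=14: L0/L1/L2 = -/BHCG/- → run B
t=15: L0/L1/L2 = -/BHCG/- → run B
t=16: L0/L1/L2 = -/BHCG/- → run B
t=17: L0/L1/L2 = -/HCG/- → run H
t=18: L0/L1/L2 = -/HCG/- → run H
t=19: L0/L1/L2 = -/HCG/- → run H
t=20: L0/L1/L2 = -/HCG/- → run H
t=21: L0/L1/L2 = -/CG/H → run C
t=22: L0/L1/L2 = -/CG/H → run C
t=23: L0/L1/L2 = -/G/H → run G
t=24: L0/L1/L2 = -/G/H → run G
t=25: L0/L1/L2 = -/G/H → run G
t=26: L0/L1/L2 = -/G/H → run G
t=27: L0/L1/L2 = -/-/H → run H
t=28: L0/L1/L2 = -/-/H → run H
t=29: (idle)
t=30: (idle)
t=31: (idle)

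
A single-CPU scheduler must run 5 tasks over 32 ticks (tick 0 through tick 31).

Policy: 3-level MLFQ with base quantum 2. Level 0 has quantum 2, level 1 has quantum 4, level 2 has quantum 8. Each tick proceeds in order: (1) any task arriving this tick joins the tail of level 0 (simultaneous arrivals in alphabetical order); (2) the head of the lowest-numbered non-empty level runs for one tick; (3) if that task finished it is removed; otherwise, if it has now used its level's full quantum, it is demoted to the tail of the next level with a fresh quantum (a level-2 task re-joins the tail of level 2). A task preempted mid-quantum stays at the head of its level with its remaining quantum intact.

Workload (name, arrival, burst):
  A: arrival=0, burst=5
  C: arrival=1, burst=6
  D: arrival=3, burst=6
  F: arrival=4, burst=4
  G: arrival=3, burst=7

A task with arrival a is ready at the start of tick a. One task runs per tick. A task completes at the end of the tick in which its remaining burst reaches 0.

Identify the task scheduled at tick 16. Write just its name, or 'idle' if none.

t=0: L0/L1/L2 = A/-/- → run A
t=1: L0/L1/L2 = AC/-/- → run A
t=2: L0/L1/L2 = C/A/- → run C
t=3: L0/L1/L2 = CDG/A/- → run C
t=4: L0/L1/L2 = DGF/AC/- → run D
t=5: L0/L1/L2 = DGF/AC/- → run D
t=6: L0/L1/L2 = GF/ACD/- → run G
t=7: L0/L1/L2 = GF/ACD/- → run G
t=8: L0/L1/L2 = F/ACDG/- → run F
t=9: L0/L1/L2 = F/ACDG/- → run F
t=10: L0/L1/L2 = -/ACDGF/- → run A
t=11: L0/L1/L2 = -/ACDGF/- → run A
t=12: L0/L1/L2 = -/ACDGF/- → run A
t=13: L0/L1/L2 = -/CDGF/- → run C
t=14: L0/L1/L2 = -/CDGF/- → run C
t=15: L0/L1/L2 = -/CDGF/- → run C
t=16: L0/L1/L2 = -/CDGF/- → run C
t=17: L0/L1/L2 = -/DGF/- → run D
t=18: L0/L1/L2 = -/DGF/- → run D
t=19: L0/L1/L2 = -/DGF/- → run D
t=20: L0/L1/L2 = -/DGF/- → run D
t=21: L0/L1/L2 = -/GF/- → run G
t=22: L0/L1/L2 = -/GF/- → run G
t=23: L0/L1/L2 = -/GF/- → run G
t=24: L0/L1/L2 = -/GF/- → run G
t=25: L0/L1/L2 = -/F/G → run F
t=26: L0/L1/L2 = -/F/G → run F
t=27: L0/L1/L2 = -/-/G → run G
t=28: (idle)
t=29: (idle)
t=30: (idle)
t=31: (idle)

running at tick 16 = C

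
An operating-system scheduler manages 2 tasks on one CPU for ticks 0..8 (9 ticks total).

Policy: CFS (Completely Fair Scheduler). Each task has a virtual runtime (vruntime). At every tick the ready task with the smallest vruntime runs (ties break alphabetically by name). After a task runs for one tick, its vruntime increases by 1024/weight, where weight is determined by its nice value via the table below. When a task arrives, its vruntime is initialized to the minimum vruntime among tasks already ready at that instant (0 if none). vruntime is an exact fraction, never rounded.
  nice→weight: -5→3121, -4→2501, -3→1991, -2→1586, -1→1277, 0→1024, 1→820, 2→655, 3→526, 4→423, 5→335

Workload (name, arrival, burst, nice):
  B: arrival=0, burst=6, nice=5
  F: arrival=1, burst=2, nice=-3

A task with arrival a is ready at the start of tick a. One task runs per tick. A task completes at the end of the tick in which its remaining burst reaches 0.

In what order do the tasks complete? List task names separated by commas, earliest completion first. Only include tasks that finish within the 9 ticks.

completion order = F, B

t=0: vr[B=0] → run B
t=1: vr[B=1024/335 F=1024/335] → run B
t=2: vr[B=2048/335 F=1024/335] → run F
t=3: vr[B=2048/335 F=2381824/666985] → run F
t=4: vr[B=2048/335] → run B
t=5: vr[B=3072/335] → run B
t=6: vr[B=4096/335] → run B
t=7: vr[B=1024/67] → run B
t=8: (idle)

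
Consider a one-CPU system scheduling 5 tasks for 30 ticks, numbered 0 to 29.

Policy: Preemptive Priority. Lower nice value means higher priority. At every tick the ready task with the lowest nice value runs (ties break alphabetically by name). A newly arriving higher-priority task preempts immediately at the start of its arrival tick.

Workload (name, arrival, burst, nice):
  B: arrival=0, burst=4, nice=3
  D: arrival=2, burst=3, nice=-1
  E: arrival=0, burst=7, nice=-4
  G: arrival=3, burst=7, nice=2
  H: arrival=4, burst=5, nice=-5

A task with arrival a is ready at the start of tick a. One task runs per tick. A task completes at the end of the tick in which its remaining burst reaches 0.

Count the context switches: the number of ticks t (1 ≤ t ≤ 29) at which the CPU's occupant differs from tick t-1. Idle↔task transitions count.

context switches = 6

t=0: ready={B,E} → run E
t=1: ready={B,E} → run E
t=2: ready={B,D,E} → run E
t=3: ready={B,D,E,G} → run E
t=4: ready={B,D,E,G,H} → run H
t=5: ready={B,D,E,G,H} → run H
t=6: ready={B,D,E,G,H} → run H
t=7: ready={B,D,E,G,H} → run H
t=8: ready={B,D,E,G,H} → run H
t=9: ready={B,D,E,G} → run E
t=10: ready={B,D,E,G} → run E
t=11: ready={B,D,E,G} → run E
t=12: ready={B,D,G} → run D
t=13: ready={B,D,G} → run D
t=14: ready={B,D,G} → run D
t=15: ready={B,G} → run G
t=16: ready={B,G} → run G
t=17: ready={B,G} → run G
t=18: ready={B,G} → run G
t=19: ready={B,G} → run G
t=20: ready={B,G} → run G
t=21: ready={B,G} → run G
t=22: ready={B} → run B
t=23: ready={B} → run B
t=24: ready={B} → run B
t=25: ready={B} → run B
t=26: (idle)
t=27: (idle)
t=28: (idle)
t=29: (idle)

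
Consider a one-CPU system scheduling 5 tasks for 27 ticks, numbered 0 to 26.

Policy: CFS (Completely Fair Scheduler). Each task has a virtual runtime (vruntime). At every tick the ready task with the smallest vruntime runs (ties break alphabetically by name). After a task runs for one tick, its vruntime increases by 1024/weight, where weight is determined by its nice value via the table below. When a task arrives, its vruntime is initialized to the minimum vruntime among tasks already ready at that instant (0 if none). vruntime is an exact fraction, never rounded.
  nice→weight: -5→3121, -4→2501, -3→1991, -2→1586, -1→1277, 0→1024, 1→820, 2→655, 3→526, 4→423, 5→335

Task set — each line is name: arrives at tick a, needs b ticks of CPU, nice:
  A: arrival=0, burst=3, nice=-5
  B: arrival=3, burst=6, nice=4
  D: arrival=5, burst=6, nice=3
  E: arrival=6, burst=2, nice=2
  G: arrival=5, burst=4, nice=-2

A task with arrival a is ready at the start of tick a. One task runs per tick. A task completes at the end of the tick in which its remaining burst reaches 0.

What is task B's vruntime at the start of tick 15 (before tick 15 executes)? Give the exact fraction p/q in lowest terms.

t=0: vr[A=0] → run A
t=1: vr[A=1024/3121] → run A
t=2: vr[A=2048/3121] → run A
t=3: vr[B=0] → run B
t=4: vr[B=1024/423] → run B
t=5: vr[B=2048/423 D=2048/423 G=2048/423] → run B
t=6: vr[B=1024/141 D=2048/423 E=2048/423 G=2048/423] → run D
t=7: vr[B=1024/141 D=755200/111249 E=2048/423 G=2048/423] → run E
t=8: vr[B=1024/141 D=755200/111249 E=1774592/277065 G=2048/423] → run G
t=9: vr[B=1024/141 D=755200/111249 E=1774592/277065 G=1840640/335439] → run G
t=10: vr[B=1024/141 D=755200/111249 E=1774592/277065 G=2057216/335439] → run G
t=11: vr[B=1024/141 D=755200/111249 E=1774592/277065 G=2273792/335439] → run E
t=12: vr[B=1024/141 D=755200/111249 G=2273792/335439] → run G
t=13: vr[B=1024/141 D=755200/111249] → run D
t=14: vr[B=1024/141 D=971776/111249] → run B
t=15: vr[B=4096/423 D=971776/111249] → run D
t=16: vr[B=4096/423 D=1188352/111249] → run B
t=17: vr[B=5120/423 D=1188352/111249] → run D
t=18: vr[B=5120/423 D=1404928/111249] → run B
t=19: vr[D=1404928/111249] → run D
t=20: vr[D=1621504/111249] → run D
t=21: (idle)
t=22: (idle)
t=23: (idle)
t=24: (idle)
t=25: (idle)
t=26: (idle)

vruntime(B, start of tick 15) = 4096/423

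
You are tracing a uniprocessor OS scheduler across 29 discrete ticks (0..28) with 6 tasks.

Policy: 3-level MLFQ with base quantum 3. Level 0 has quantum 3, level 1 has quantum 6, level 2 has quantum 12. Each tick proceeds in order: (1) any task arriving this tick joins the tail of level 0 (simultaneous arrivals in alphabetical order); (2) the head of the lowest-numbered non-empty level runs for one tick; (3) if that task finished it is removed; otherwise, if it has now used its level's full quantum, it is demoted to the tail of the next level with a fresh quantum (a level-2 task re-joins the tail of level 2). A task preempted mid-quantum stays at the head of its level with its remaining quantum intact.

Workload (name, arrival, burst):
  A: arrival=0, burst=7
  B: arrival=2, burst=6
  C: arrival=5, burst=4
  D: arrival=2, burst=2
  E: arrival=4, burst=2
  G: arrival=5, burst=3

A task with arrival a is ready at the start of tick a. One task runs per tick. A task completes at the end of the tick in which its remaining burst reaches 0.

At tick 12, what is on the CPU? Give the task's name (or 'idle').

running at tick 12 = C

t=0: L0/L1/L2 = A/-/- → run A
t=1: L0/L1/L2 = A/-/- → run A
t=2: L0/L1/L2 = ABD/-/- → run A
t=3: L0/L1/L2 = BD/A/- → run B
t=4: L0/L1/L2 = BDE/A/- → run B
t=5: L0/L1/L2 = BDECG/A/- → run B
t=6: L0/L1/L2 = DECG/AB/- → run D
t=7: L0/L1/L2 = DECG/AB/- → run D
t=8: L0/L1/L2 = ECG/AB/- → run E
t=9: L0/L1/L2 = ECG/AB/- → run E
t=10: L0/L1/L2 = CG/AB/- → run C
t=11: L0/L1/L2 = CG/AB/- → run C
t=12: L0/L1/L2 = CG/AB/- → run C
t=13: L0/L1/L2 = G/ABC/- → run G
t=14: L0/L1/L2 = G/ABC/- → run G
t=15: L0/L1/L2 = G/ABC/- → run G
t=16: L0/L1/L2 = -/ABC/- → run A
t=17: L0/L1/L2 = -/ABC/- → run A
t=18: L0/L1/L2 = -/ABC/- → run A
t=19: L0/L1/L2 = -/ABC/- → run A
t=20: L0/L1/L2 = -/BC/- → run B
t=21: L0/L1/L2 = -/BC/- → run B
t=22: L0/L1/L2 = -/BC/- → run B
t=23: L0/L1/L2 = -/C/- → run C
t=24: (idle)
t=25: (idle)
t=26: (idle)
t=27: (idle)
t=28: (idle)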